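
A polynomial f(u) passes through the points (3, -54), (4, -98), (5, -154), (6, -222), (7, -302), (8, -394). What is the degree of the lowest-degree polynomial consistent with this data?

2

Forward differences of the values at u = 3, 4, 5, 6, 7, 8:
  f  : -54  -98  -154  -222  -302  -394
  Δ  : -44  -56  -68  -80  -92
  Δ^2: -12  -12  -12  -12
  Δ^3: 0  0  0
  Δ^4: 0  0
  Δ^5: 0
The second differences are constant (-12) and nonzero, while all higher differences vanish, so the minimal degree is 2.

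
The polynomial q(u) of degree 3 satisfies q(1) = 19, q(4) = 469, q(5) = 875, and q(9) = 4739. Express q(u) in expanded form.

Using the Lagrange interpolation formula with nodes 1, 4, 5, 9:
  L_0(u) = (u - 4)(u - 5)(u - 9) / -96
  L_1(u) = (u - 1)(u - 5)(u - 9) / 15
  L_2(u) = (u - 1)(u - 4)(u - 9) / -16
  L_3(u) = (u - 1)(u - 4)(u - 5) / 160
Then q(u) = 19·L_0(u) + 469·L_1(u) + 875·L_2(u) + 4739·L_3(u).
Expanding and collecting terms gives q(u) = 6u^3 + 4u^2 + 4u + 5.
Check: q(5) = 875. ✓

q(u) = 6u^3 + 4u^2 + 4u + 5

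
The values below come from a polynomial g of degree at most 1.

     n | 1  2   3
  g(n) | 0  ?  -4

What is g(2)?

-2

On equispaced nodes a degree-1 polynomial has vanishing second forward difference, so
  g(1) - 2·g(2) + g(3) = 0.
Substituting the known values and solving for g(2):
  -2·g(2) = 4
  g(2) = -2.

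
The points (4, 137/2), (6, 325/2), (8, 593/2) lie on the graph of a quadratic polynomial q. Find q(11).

Forward differences of the values at n = 4, 6, 8:
  q  : 137/2  325/2  593/2
  Δ  : 94  134
  Δ^2: 40
The second differences are constant, confirming degree 2.
Interpolating (Newton forward form) and evaluating at n = 11 gives q(11) = 1145/2.

1145/2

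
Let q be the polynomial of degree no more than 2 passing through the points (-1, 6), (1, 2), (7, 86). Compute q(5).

Using the Lagrange interpolation formula with nodes -1, 1, 7:
  L_0(x) = (x - 1)(x - 7) / 16
  L_1(x) = (x + 1)(x - 7) / -12
  L_2(x) = (x + 1)(x - 1) / 48
Then q(x) = 6·L_0(x) + 2·L_1(x) + 86·L_2(x).
Expanding and collecting terms gives q(x) = 2x^2 - 2x + 2.
Evaluating at x = 5: q(5) = 42.

42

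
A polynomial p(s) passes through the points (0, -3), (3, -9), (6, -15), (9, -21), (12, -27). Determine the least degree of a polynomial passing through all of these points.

Forward differences of the values at s = 0, 3, 6, 9, 12:
  p  : -3  -9  -15  -21  -27
  Δ  : -6  -6  -6  -6
  Δ^2: 0  0  0
  Δ^3: 0  0
  Δ^4: 0
The first differences are constant (-6) and nonzero, while all higher differences vanish, so the minimal degree is 1.

1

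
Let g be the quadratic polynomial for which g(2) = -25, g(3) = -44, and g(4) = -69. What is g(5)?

Forward differences of the values at x = 2, 3, 4:
  g  : -25  -44  -69
  Δ  : -19  -25
  Δ^2: -6
The second differences are constant, confirming degree 2.
Interpolating (Newton forward form) and evaluating at x = 5 gives g(5) = -100.

-100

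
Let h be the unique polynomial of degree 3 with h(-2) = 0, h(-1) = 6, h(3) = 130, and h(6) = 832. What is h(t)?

h(t) = 3t^3 + 5t^2 + 4

Write h(t) = at^3 + bt^2 + ct + d. Substituting each data point gives a linear system:
  -8a + 4b - 2c + d = 0
  -a + b - c + d = 6
  27a + 9b + 3c + d = 130
  216a + 36b + 6c + d = 832
Solving the system yields a = 3, b = 5, c = 0, d = 4.
So h(t) = 3t³ + 5t² + 4.
Check: h(6) = 832. ✓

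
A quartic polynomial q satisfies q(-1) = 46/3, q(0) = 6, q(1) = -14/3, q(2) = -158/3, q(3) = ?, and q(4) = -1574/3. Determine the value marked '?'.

On equispaced nodes a degree-4 polynomial has vanishing fifth forward difference, so
  - q(-1) + 5·q(0) - 10·q(1) + 10·q(2) - 5·q(3) + q(4) = 0.
Substituting the known values and solving for q(3):
  -5·q(3) = 990
  q(3) = -198.

-198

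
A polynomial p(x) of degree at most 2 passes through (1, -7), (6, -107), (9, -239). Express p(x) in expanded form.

p(x) = -3x^2 + x - 5

Write p(x) = ax^2 + bx + c. Substituting each data point gives a linear system:
  a + b + c = -7
  36a + 6b + c = -107
  81a + 9b + c = -239
Solving the system yields a = -3, b = 1, c = -5.
So p(x) = -3x² + x - 5.
Check: p(1) = -7. ✓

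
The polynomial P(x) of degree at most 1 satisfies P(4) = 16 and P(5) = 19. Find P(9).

Using the Lagrange interpolation formula with nodes 4, 5:
  L_0(x) = (x - 5) / -1
  L_1(x) = (x - 4) / 1
Then P(x) = 16·L_0(x) + 19·L_1(x).
Expanding and collecting terms gives P(x) = 3x + 4.
Evaluating at x = 9: P(9) = 31.

31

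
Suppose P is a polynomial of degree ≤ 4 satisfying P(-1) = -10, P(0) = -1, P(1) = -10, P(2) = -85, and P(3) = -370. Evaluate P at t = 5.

Forward differences of the values at t = -1, 0, 1, 2, 3:
  P  : -10  -1  -10  -85  -370
  Δ  : 9  -9  -75  -285
  Δ^2: -18  -66  -210
  Δ^3: -48  -144
  Δ^4: -96
The fourth differences are constant, confirming degree 4.
Interpolating (Newton forward form) and evaluating at t = 5 gives P(5) = -2626.

-2626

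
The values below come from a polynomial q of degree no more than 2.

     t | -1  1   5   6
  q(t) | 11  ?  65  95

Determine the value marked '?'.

The 3 known points determine the degree-2 polynomial uniquely.
Write q(t) = at^2 + bt + c. Substituting each data point gives a linear system:
  a - b + c = 11
  25a + 5b + c = 65
  36a + 6b + c = 95
Solving the system yields a = 3, b = -3, c = 5.
So q(t) = 3t^2 - 3t + 5.
Then q(1) = 5.

5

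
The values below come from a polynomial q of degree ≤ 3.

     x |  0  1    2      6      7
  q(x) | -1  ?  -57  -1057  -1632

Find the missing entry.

-12

The 4 known points determine the degree-3 polynomial uniquely.
Write q(x) = ax^3 + bx^2 + cx + d. Substituting each data point gives a linear system:
  d = -1
  8a + 4b + 2c + d = -57
  216a + 36b + 6c + d = -1057
  343a + 49b + 7c + d = -1632
Solving the system yields a = -4, b = -5, c = -2, d = -1.
So q(x) = -4x^3 - 5x^2 - 2x - 1.
Then q(1) = -12.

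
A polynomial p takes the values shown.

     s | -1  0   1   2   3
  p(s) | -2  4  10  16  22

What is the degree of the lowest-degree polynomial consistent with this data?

Forward differences of the values at s = -1, 0, 1, 2, 3:
  p  : -2  4  10  16  22
  Δ  : 6  6  6  6
  Δ^2: 0  0  0
  Δ^3: 0  0
  Δ^4: 0
The first differences are constant (6) and nonzero, while all higher differences vanish, so the minimal degree is 1.

1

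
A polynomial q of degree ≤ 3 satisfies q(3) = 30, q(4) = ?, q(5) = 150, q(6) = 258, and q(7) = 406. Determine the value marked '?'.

76

On equispaced nodes a degree-3 polynomial has vanishing fourth forward difference, so
  q(3) - 4·q(4) + 6·q(5) - 4·q(6) + q(7) = 0.
Substituting the known values and solving for q(4):
  -4·q(4) = -304
  q(4) = 76.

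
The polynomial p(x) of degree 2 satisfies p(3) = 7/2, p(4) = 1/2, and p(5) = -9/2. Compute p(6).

-23/2

Forward differences of the values at x = 3, 4, 5:
  p  : 7/2  1/2  -9/2
  Δ  : -3  -5
  Δ^2: -2
The second differences are constant, confirming degree 2.
Interpolating (Newton forward form) and evaluating at x = 6 gives p(6) = -23/2.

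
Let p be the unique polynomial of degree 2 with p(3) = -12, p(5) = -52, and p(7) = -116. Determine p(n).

p(n) = -3n^2 + 4n + 3

Write p(n) = an^2 + bn + c. Substituting each data point gives a linear system:
  9a + 3b + c = -12
  25a + 5b + c = -52
  49a + 7b + c = -116
Solving the system yields a = -3, b = 4, c = 3.
So p(n) = -3n^2 + 4n + 3.
Check: p(7) = -116. ✓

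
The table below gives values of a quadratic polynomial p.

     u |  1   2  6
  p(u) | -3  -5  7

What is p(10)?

Using the Lagrange interpolation formula with nodes 1, 2, 6:
  L_0(u) = (u - 2)(u - 6) / 5
  L_1(u) = (u - 1)(u - 6) / -4
  L_2(u) = (u - 1)(u - 2) / 20
Then p(u) = -3·L_0(u) - 5·L_1(u) + 7·L_2(u).
Expanding and collecting terms gives p(u) = u^2 - 5u + 1.
Evaluating at u = 10: p(10) = 51.

51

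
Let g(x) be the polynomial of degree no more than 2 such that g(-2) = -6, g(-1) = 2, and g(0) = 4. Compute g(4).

-48

Using the Lagrange interpolation formula with nodes -2, -1, 0:
  L_0(x) = (x + 1)x / 2
  L_1(x) = (x + 2)x / -1
  L_2(x) = (x + 2)(x + 1) / 2
Then g(x) = -6·L_0(x) + 2·L_1(x) + 4·L_2(x).
Expanding and collecting terms gives g(x) = -3x^2 - x + 4.
Evaluating at x = 4: g(4) = -48.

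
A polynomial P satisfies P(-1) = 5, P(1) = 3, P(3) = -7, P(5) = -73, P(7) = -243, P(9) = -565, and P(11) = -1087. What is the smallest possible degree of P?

3

Forward differences of the values at u = -1, 1, 3, 5, 7, 9, 11:
  P  : 5  3  -7  -73  -243  -565  -1087
  Δ  : -2  -10  -66  -170  -322  -522
  Δ^2: -8  -56  -104  -152  -200
  Δ^3: -48  -48  -48  -48
  Δ^4: 0  0  0
  Δ^5: 0  0
  Δ^6: 0
The third differences are constant (-48) and nonzero, while all higher differences vanish, so the minimal degree is 3.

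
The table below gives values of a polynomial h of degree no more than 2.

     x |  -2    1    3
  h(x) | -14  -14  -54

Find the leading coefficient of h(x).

Write h(x) = ax^2 + bx + c. Substituting each data point gives a linear system:
  4a - 2b + c = -14
  a + b + c = -14
  9a + 3b + c = -54
Solving the system yields a = -4, b = -4, c = -6.
So h(x) = -4x² - 4x - 6.
The leading coefficient is -4.

-4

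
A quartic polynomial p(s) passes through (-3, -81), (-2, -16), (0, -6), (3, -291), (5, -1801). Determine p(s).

Using the Lagrange interpolation formula with nodes -3, -2, 0, 3, 5:
  L_0(s) = (s + 2)s(s - 3)(s - 5) / 144
  L_1(s) = (s + 3)s(s - 3)(s - 5) / -70
  L_2(s) = (s + 3)(s + 2)(s - 3)(s - 5) / 90
  L_3(s) = (s + 3)(s + 2)s(s - 5) / -180
  L_4(s) = (s + 3)(s + 2)s(s - 3) / 560
Then p(s) = -81·L_0(s) - 16·L_1(s) - 6·L_2(s) - 291·L_3(s) - 1801·L_4(s).
Expanding and collecting terms gives p(s) = -2s^4 - 4s^3 - 2s^2 + s - 6.
Check: p(3) = -291. ✓

p(s) = -2s^4 - 4s^3 - 2s^2 + s - 6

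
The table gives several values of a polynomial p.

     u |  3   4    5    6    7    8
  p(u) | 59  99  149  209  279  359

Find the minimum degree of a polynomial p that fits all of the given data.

Forward differences of the values at u = 3, 4, 5, 6, 7, 8:
  p  : 59  99  149  209  279  359
  Δ  : 40  50  60  70  80
  Δ^2: 10  10  10  10
  Δ^3: 0  0  0
  Δ^4: 0  0
  Δ^5: 0
The second differences are constant (10) and nonzero, while all higher differences vanish, so the minimal degree is 2.

2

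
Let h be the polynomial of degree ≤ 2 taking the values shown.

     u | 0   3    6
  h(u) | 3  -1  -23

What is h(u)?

Write h(u) = au^2 + bu + c. Substituting each data point gives a linear system:
  c = 3
  9a + 3b + c = -1
  36a + 6b + c = -23
Solving the system yields a = -1, b = 5/3, c = 3.
So h(u) = -u² + (5/3)u + 3.
Check: h(0) = 3. ✓

h(u) = -u^2 + (5/3)u + 3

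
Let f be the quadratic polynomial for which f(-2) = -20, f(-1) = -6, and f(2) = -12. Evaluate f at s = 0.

0

Write f(s) = as^2 + bs + c. Substituting each data point gives a linear system:
  4a - 2b + c = -20
  a - b + c = -6
  4a + 2b + c = -12
Solving the system yields a = -4, b = 2, c = 0.
So f(s) = -4s² + 2s.
Then f(0) = 0.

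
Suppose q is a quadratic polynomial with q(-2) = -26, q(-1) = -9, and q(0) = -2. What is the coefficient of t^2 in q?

Write q(t) = at^2 + bt + c. Substituting each data point gives a linear system:
  4a - 2b + c = -26
  a - b + c = -9
  c = -2
Solving the system yields a = -5, b = 2, c = -2.
So q(t) = -5t² + 2t - 2.
The leading coefficient is -5.

-5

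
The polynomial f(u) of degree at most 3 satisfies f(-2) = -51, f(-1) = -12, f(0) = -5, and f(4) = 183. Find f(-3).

-146

Using the Lagrange interpolation formula with nodes -2, -1, 0, 4:
  L_0(u) = (u + 1)u(u - 4) / -12
  L_1(u) = (u + 2)u(u - 4) / 5
  L_2(u) = (u + 2)(u + 1)(u - 4) / -8
  L_3(u) = (u + 2)(u + 1)u / 120
Then f(u) = -51·L_0(u) - 12·L_1(u) - 5·L_2(u) + 183·L_3(u).
Expanding and collecting terms gives f(u) = 4u^3 - 4u^2 - u - 5.
Evaluating at u = -3: f(-3) = -146.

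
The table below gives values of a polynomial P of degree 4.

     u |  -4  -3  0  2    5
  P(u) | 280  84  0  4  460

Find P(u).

Write P(u) = au^4 + bu^3 + cu^2 + du + e. Substituting each data point gives a linear system:
  256a - 64b + 16c - 4d + e = 280
  81a - 27b + 9c - 3d + e = 84
  e = 0
  16a + 8b + 4c + 2d + e = 4
  625a + 125b + 25c + 5d + e = 460
Solving the system yields a = 1, b = -1, c = -2, d = 2, e = 0.
So P(u) = u⁴ - u³ - 2u² + 2u.
Check: P(5) = 460. ✓

P(u) = u^4 - u^3 - 2u^2 + 2u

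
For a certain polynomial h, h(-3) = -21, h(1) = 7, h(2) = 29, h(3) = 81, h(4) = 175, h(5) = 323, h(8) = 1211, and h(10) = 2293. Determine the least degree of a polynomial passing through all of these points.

Divided differences on the nodes -3, 1, 2, 3, 4, 5, 8, 10:
  order 0: -21  7  29  81  175  323  1211  2293
  order 1: 7  22  52  94  148  296  541
  order 2: 3  15  21  27  37  49
  order 3: 2  2  2  2  2
  order 4: 0  0  0  0
  order 5: 0  0  0
  order 6: 0  0
  order 7: 0
The order-3 divided differences are all 2 (nonzero) and every higher order vanishes, so the data lies on a polynomial of degree exactly 3.

3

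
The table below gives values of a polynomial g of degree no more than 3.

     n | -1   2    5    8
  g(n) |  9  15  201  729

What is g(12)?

Write g(n) = an^3 + bn^2 + cn + d. Substituting each data point gives a linear system:
  -a + b - c + d = 9
  8a + 4b + 2c + d = 15
  125a + 25b + 5c + d = 201
  512a + 64b + 8c + d = 729
Solving the system yields a = 1, b = 4, c = -5, d = 1.
So g(n) = n^3 + 4n^2 - 5n + 1.
Then g(12) = 2245.

2245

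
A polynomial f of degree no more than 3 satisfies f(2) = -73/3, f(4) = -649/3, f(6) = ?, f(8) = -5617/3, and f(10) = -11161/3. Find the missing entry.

-2305/3

The 4 known points determine the degree-3 polynomial uniquely.
Write f(n) = an^3 + bn^2 + cn + d. Substituting each data point gives a linear system:
  8a + 4b + 2c + d = -73/3
  64a + 16b + 4c + d = -649/3
  512a + 64b + 8c + d = -5617/3
  1000a + 100b + 10c + d = -11161/3
Solving the system yields a = -4, b = 3, c = -2, d = -1/3.
So f(n) = -4n^3 + 3n^2 - 2n - 1/3.
Then f(6) = -2305/3.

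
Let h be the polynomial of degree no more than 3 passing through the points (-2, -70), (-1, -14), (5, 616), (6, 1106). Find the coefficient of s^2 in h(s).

-5

Write h(s) = as^3 + bs^2 + cs + d. Substituting each data point gives a linear system:
  -8a + 4b - 2c + d = -70
  -a + b - c + d = -14
  125a + 25b + 5c + d = 616
  216a + 36b + 6c + d = 1106
Solving the system yields a = 6, b = -5, c = -1, d = -4.
So h(s) = 6s^3 - 5s^2 - s - 4.
The coefficient of s^2 is -5.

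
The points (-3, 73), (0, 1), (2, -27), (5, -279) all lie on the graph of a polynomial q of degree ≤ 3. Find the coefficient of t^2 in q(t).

0

Write q(t) = at^3 + bt^2 + ct + d. Substituting each data point gives a linear system:
  -27a + 9b - 3c + d = 73
  d = 1
  8a + 4b + 2c + d = -27
  125a + 25b + 5c + d = -279
Solving the system yields a = -2, b = 0, c = -6, d = 1.
So q(t) = -2t^3 - 6t + 1.
The coefficient of t^2 is 0.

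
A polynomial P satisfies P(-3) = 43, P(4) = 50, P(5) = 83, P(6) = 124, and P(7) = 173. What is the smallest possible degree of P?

2

Divided differences on the nodes -3, 4, 5, 6, 7:
  order 0: 43  50  83  124  173
  order 1: 1  33  41  49
  order 2: 4  4  4
  order 3: 0  0
  order 4: 0
The order-2 divided differences are all 4 (nonzero) and every higher order vanishes, so the data lies on a polynomial of degree exactly 2.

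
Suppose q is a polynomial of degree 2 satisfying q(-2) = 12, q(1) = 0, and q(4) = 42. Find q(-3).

28

Using the Lagrange interpolation formula with nodes -2, 1, 4:
  L_0(t) = (t - 1)(t - 4) / 18
  L_1(t) = (t + 2)(t - 4) / -9
  L_2(t) = (t + 2)(t - 1) / 18
Then q(t) = 12·L_0(t) + 0·L_1(t) + 42·L_2(t).
Expanding and collecting terms gives q(t) = 3t² - t - 2.
Evaluating at t = -3: q(-3) = 28.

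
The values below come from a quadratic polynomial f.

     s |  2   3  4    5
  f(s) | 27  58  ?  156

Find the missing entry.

The 3 known points determine the degree-2 polynomial uniquely.
Write f(s) = as^2 + bs + c. Substituting each data point gives a linear system:
  4a + 2b + c = 27
  9a + 3b + c = 58
  25a + 5b + c = 156
Solving the system yields a = 6, b = 1, c = 1.
So f(s) = 6s² + s + 1.
Then f(4) = 101.

101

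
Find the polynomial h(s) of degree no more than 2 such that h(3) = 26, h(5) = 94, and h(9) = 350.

h(s) = 5s^2 - 6s - 1

Write h(s) = as^2 + bs + c. Substituting each data point gives a linear system:
  9a + 3b + c = 26
  25a + 5b + c = 94
  81a + 9b + c = 350
Solving the system yields a = 5, b = -6, c = -1.
So h(s) = 5s^2 - 6s - 1.
Check: h(5) = 94. ✓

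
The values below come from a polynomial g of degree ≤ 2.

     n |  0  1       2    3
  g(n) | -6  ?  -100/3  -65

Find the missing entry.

-41/3

The 3 known points determine the degree-2 polynomial uniquely.
Write g(n) = an^2 + bn + c. Substituting each data point gives a linear system:
  c = -6
  4a + 2b + c = -100/3
  9a + 3b + c = -65
Solving the system yields a = -6, b = -5/3, c = -6.
So g(n) = -6n² - (5/3)n - 6.
Then g(1) = -41/3.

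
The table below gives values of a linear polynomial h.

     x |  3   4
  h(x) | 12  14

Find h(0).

Write h(x) = ax + b. Substituting each data point gives a linear system:
  3a + b = 12
  4a + b = 14
Solving the system yields a = 2, b = 6.
So h(x) = 2x + 6.
Then h(0) = 6.

6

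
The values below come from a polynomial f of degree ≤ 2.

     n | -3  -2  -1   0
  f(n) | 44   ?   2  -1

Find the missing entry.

On equispaced nodes a degree-2 polynomial has vanishing third forward difference, so
  - f(-3) + 3·f(-2) - 3·f(-1) + f(0) = 0.
Substituting the known values and solving for f(-2):
  3·f(-2) = 51
  f(-2) = 17.

17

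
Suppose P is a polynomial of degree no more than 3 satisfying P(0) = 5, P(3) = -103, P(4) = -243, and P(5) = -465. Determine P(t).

P(t) = -3t^3 - 5t^2 + 6t + 5

Using the Lagrange interpolation formula with nodes 0, 3, 4, 5:
  L_0(t) = (t - 3)(t - 4)(t - 5) / -60
  L_1(t) = t(t - 4)(t - 5) / 6
  L_2(t) = t(t - 3)(t - 5) / -4
  L_3(t) = t(t - 3)(t - 4) / 10
Then P(t) = 5·L_0(t) - 103·L_1(t) - 243·L_2(t) - 465·L_3(t).
Expanding and collecting terms gives P(t) = -3t^3 - 5t^2 + 6t + 5.
Check: P(4) = -243. ✓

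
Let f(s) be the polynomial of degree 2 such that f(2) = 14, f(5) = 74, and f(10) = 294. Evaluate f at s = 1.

Write f(s) = as^2 + bs + c. Substituting each data point gives a linear system:
  4a + 2b + c = 14
  25a + 5b + c = 74
  100a + 10b + c = 294
Solving the system yields a = 3, b = -1, c = 4.
So f(s) = 3s² - s + 4.
Then f(1) = 6.

6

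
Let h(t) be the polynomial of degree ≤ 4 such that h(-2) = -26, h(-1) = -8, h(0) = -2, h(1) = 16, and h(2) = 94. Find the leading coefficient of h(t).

1

Write h(t) = at^4 + bt^3 + ct^2 + dt + e. Substituting each data point gives a linear system:
  16a - 8b + 4c - 2d + e = -26
  a - b + c - d + e = -8
  e = -2
  a + b + c + d + e = 16
  16a + 8b + 4c + 2d + e = 94
Solving the system yields a = 1, b = 6, c = 5, d = 6, e = -2.
So h(t) = t^4 + 6t^3 + 5t^2 + 6t - 2.
The leading coefficient is 1.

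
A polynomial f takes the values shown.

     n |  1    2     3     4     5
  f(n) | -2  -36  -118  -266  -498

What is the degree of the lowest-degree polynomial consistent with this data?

3

Forward differences of the values at n = 1, 2, 3, 4, 5:
  f  : -2  -36  -118  -266  -498
  Δ  : -34  -82  -148  -232
  Δ^2: -48  -66  -84
  Δ^3: -18  -18
  Δ^4: 0
The third differences are constant (-18) and nonzero, while all higher differences vanish, so the minimal degree is 3.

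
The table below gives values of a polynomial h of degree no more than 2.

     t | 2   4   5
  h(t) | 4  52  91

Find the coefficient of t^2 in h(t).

Write h(t) = at^2 + bt + c. Substituting each data point gives a linear system:
  4a + 2b + c = 4
  16a + 4b + c = 52
  25a + 5b + c = 91
Solving the system yields a = 5, b = -6, c = -4.
So h(t) = 5t^2 - 6t - 4.
The leading coefficient is 5.

5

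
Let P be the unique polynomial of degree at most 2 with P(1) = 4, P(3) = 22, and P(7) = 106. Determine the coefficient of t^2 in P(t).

Write P(t) = at^2 + bt + c. Substituting each data point gives a linear system:
  a + b + c = 4
  9a + 3b + c = 22
  49a + 7b + c = 106
Solving the system yields a = 2, b = 1, c = 1.
So P(t) = 2t^2 + t + 1.
The leading coefficient is 2.

2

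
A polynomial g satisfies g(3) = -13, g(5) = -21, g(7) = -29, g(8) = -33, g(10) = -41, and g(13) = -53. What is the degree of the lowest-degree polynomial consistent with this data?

Divided differences on the nodes 3, 5, 7, 8, 10, 13:
  order 0: -13  -21  -29  -33  -41  -53
  order 1: -4  -4  -4  -4  -4
  order 2: 0  0  0  0
  order 3: 0  0  0
  order 4: 0  0
  order 5: 0
The order-1 divided differences are all -4 (nonzero) and every higher order vanishes, so the data lies on a polynomial of degree exactly 1.

1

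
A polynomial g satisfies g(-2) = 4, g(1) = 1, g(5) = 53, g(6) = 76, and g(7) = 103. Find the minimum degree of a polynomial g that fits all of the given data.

2

Divided differences on the nodes -2, 1, 5, 6, 7:
  order 0: 4  1  53  76  103
  order 1: -1  13  23  27
  order 2: 2  2  2
  order 3: 0  0
  order 4: 0
The order-2 divided differences are all 2 (nonzero) and every higher order vanishes, so the data lies on a polynomial of degree exactly 2.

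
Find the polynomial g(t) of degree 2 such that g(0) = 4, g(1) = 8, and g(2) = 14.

g(t) = t^2 + 3t + 4

Write g(t) = at^2 + bt + c. Substituting each data point gives a linear system:
  c = 4
  a + b + c = 8
  4a + 2b + c = 14
Solving the system yields a = 1, b = 3, c = 4.
So g(t) = t² + 3t + 4.
Check: g(2) = 14. ✓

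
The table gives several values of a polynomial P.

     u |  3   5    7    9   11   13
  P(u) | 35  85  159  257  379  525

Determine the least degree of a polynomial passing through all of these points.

2

Forward differences of the values at u = 3, 5, 7, 9, 11, 13:
  P  : 35  85  159  257  379  525
  Δ  : 50  74  98  122  146
  Δ^2: 24  24  24  24
  Δ^3: 0  0  0
  Δ^4: 0  0
  Δ^5: 0
The second differences are constant (24) and nonzero, while all higher differences vanish, so the minimal degree is 2.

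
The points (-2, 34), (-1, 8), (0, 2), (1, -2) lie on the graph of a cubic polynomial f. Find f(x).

f(x) = -3x^3 + x^2 - 2x + 2

Using the Lagrange interpolation formula with nodes -2, -1, 0, 1:
  L_0(x) = (x + 1)x(x - 1) / -6
  L_1(x) = (x + 2)x(x - 1) / 2
  L_2(x) = (x + 2)(x + 1)(x - 1) / -2
  L_3(x) = (x + 2)(x + 1)x / 6
Then f(x) = 34·L_0(x) + 8·L_1(x) + 2·L_2(x) - 2·L_3(x).
Expanding and collecting terms gives f(x) = -3x^3 + x^2 - 2x + 2.
Check: f(0) = 2. ✓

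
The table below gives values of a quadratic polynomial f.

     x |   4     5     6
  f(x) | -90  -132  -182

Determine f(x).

Using the Lagrange interpolation formula with nodes 4, 5, 6:
  L_0(x) = (x - 5)(x - 6) / 2
  L_1(x) = (x - 4)(x - 6) / -1
  L_2(x) = (x - 4)(x - 5) / 2
Then f(x) = -90·L_0(x) - 132·L_1(x) - 182·L_2(x).
Expanding and collecting terms gives f(x) = -4x² - 6x - 2.
Check: f(4) = -90. ✓

f(x) = -4x^2 - 6x - 2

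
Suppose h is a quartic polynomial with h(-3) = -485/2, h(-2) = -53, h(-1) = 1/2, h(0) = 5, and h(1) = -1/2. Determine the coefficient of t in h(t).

Write h(t) = at^4 + bt^3 + ct^2 + dt + e. Substituting each data point gives a linear system:
  81a - 27b + 9c - 3d + e = -485/2
  16a - 8b + 4c - 2d + e = -53
  a - b + c - d + e = 1/2
  e = 5
  a + b + c + d + e = -1/2
Solving the system yields a = -2, b = 5/2, c = -3, d = -3, e = 5.
So h(t) = -2t⁴ + (5/2)t³ - 3t² - 3t + 5.
The coefficient of t is -3.

-3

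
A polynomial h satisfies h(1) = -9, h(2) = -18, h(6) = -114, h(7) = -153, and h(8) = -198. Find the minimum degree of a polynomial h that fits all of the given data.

2

Divided differences on the nodes 1, 2, 6, 7, 8:
  order 0: -9  -18  -114  -153  -198
  order 1: -9  -24  -39  -45
  order 2: -3  -3  -3
  order 3: 0  0
  order 4: 0
The order-2 divided differences are all -3 (nonzero) and every higher order vanishes, so the data lies on a polynomial of degree exactly 2.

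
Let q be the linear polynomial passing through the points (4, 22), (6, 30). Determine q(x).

Write q(x) = ax + b. Substituting each data point gives a linear system:
  4a + b = 22
  6a + b = 30
Solving the system yields a = 4, b = 6.
So q(x) = 4x + 6.
Check: q(4) = 22. ✓

q(x) = 4x + 6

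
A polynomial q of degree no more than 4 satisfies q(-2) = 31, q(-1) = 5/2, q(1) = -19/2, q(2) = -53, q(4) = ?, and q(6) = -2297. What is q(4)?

-545

The 5 known points determine the degree-4 polynomial uniquely.
Write q(s) = as^4 + bs^3 + cs^2 + ds + e. Substituting each data point gives a linear system:
  16a - 8b + 4c - 2d + e = 31
  a - b + c - d + e = 5/2
  a + b + c + d + e = -19/2
  16a + 8b + 4c + 2d + e = -53
  1296a + 216b + 36c + 6d + e = -2297
Solving the system yields a = -1, b = -5, c = 5/2, d = -1, e = -5.
So q(s) = -s^4 - 5s^3 + (5/2)s^2 - s - 5.
Then q(4) = -545.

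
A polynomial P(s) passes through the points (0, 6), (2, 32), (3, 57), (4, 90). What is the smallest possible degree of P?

2

Divided differences on the nodes 0, 2, 3, 4:
  order 0: 6  32  57  90
  order 1: 13  25  33
  order 2: 4  4
  order 3: 0
The order-2 divided differences are all 4 (nonzero) and every higher order vanishes, so the data lies on a polynomial of degree exactly 2.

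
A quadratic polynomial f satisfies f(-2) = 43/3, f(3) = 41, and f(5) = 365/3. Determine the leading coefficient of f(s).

5

Write f(s) = as^2 + bs + c. Substituting each data point gives a linear system:
  4a - 2b + c = 43/3
  9a + 3b + c = 41
  25a + 5b + c = 365/3
Solving the system yields a = 5, b = 1/3, c = -5.
So f(s) = 5s^2 + (1/3)s - 5.
The leading coefficient is 5.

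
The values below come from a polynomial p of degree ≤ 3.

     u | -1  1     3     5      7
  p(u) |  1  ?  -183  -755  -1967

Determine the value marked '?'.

On equispaced nodes a degree-3 polynomial has vanishing fourth forward difference, so
  p(-1) - 4·p(1) + 6·p(3) - 4·p(5) + p(7) = 0.
Substituting the known values and solving for p(1):
  -4·p(1) = 44
  p(1) = -11.

-11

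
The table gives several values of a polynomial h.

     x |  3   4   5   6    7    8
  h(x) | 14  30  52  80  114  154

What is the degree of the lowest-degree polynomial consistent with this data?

2

Forward differences of the values at x = 3, 4, 5, 6, 7, 8:
  h  : 14  30  52  80  114  154
  Δ  : 16  22  28  34  40
  Δ^2: 6  6  6  6
  Δ^3: 0  0  0
  Δ^4: 0  0
  Δ^5: 0
The second differences are constant (6) and nonzero, while all higher differences vanish, so the minimal degree is 2.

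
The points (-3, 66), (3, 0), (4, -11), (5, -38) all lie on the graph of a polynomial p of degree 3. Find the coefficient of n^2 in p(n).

Write p(n) = an^3 + bn^2 + cn + d. Substituting each data point gives a linear system:
  -27a + 9b - 3c + d = 66
  27a + 9b + 3c + d = 0
  64a + 16b + 4c + d = -11
  125a + 25b + 5c + d = -38
Solving the system yields a = -1, b = 4, c = -2, d = -3.
So p(n) = -n³ + 4n² - 2n - 3.
The coefficient of n^2 is 4.

4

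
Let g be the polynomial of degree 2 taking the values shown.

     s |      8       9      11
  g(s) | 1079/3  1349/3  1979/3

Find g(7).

Using the Lagrange interpolation formula with nodes 8, 9, 11:
  L_0(s) = (s - 9)(s - 11) / 3
  L_1(s) = (s - 8)(s - 11) / -2
  L_2(s) = (s - 8)(s - 9) / 6
Then g(s) = 1079/3·L_0(s) + 1349/3·L_1(s) + 1979/3·L_2(s).
Expanding and collecting terms gives g(s) = 5s^2 + 5s - 1/3.
Evaluating at s = 7: g(7) = 839/3.

839/3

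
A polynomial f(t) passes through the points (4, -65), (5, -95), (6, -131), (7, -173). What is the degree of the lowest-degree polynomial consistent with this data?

2

Forward differences of the values at t = 4, 5, 6, 7:
  f  : -65  -95  -131  -173
  Δ  : -30  -36  -42
  Δ^2: -6  -6
  Δ^3: 0
The second differences are constant (-6) and nonzero, while all higher differences vanish, so the minimal degree is 2.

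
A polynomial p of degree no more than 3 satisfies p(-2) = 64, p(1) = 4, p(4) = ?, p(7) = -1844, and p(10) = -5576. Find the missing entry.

On equispaced nodes a degree-3 polynomial has vanishing fourth forward difference, so
  p(-2) - 4·p(1) + 6·p(4) - 4·p(7) + p(10) = 0.
Substituting the known values and solving for p(4):
  6·p(4) = -1848
  p(4) = -308.

-308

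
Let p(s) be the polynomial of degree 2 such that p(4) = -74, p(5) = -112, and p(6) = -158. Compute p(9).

-344

Using the Lagrange interpolation formula with nodes 4, 5, 6:
  L_0(s) = (s - 5)(s - 6) / 2
  L_1(s) = (s - 4)(s - 6) / -1
  L_2(s) = (s - 4)(s - 5) / 2
Then p(s) = -74·L_0(s) - 112·L_1(s) - 158·L_2(s).
Expanding and collecting terms gives p(s) = -4s² - 2s - 2.
Evaluating at s = 9: p(9) = -344.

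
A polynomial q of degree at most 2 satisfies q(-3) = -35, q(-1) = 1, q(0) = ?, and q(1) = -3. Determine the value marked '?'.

4

The 3 known points determine the degree-2 polynomial uniquely.
Write q(n) = an^2 + bn + c. Substituting each data point gives a linear system:
  9a - 3b + c = -35
  a - b + c = 1
  a + b + c = -3
Solving the system yields a = -5, b = -2, c = 4.
So q(n) = -5n^2 - 2n + 4.
Then q(0) = 4.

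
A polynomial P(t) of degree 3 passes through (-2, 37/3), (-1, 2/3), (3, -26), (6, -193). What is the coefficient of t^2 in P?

1

Write P(t) = at^3 + bt^2 + ct + d. Substituting each data point gives a linear system:
  -8a + 4b - 2c + d = 37/3
  -a + b - c + d = 2/3
  27a + 9b + 3c + d = -26
  216a + 36b + 6c + d = -193
Solving the system yields a = -1, b = 1, c = -5/3, d = -3.
So P(t) = -t³ + t² - (5/3)t - 3.
The coefficient of t^2 is 1.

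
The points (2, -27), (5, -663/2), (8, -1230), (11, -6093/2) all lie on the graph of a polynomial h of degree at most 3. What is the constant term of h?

Write h(n) = an^3 + bn^2 + cn + d. Substituting each data point gives a linear system:
  8a + 4b + 2c + d = -27
  125a + 25b + 5c + d = -663/2
  512a + 64b + 8c + d = -1230
  1331a + 121b + 11c + d = -6093/2
Solving the system yields a = -2, b = -3, c = -5/2, d = 6.
So h(n) = -2n^3 - 3n^2 - (5/2)n + 6.
The constant term is 6.

6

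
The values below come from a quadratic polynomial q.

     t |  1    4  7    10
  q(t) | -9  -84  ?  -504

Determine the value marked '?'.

On equispaced nodes a degree-2 polynomial has vanishing third forward difference, so
  - q(1) + 3·q(4) - 3·q(7) + q(10) = 0.
Substituting the known values and solving for q(7):
  -3·q(7) = 747
  q(7) = -249.

-249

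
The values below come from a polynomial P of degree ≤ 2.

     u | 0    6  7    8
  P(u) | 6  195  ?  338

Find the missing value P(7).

The 3 known points determine the degree-2 polynomial uniquely.
Write P(u) = au^2 + bu + c. Substituting each data point gives a linear system:
  c = 6
  36a + 6b + c = 195
  64a + 8b + c = 338
Solving the system yields a = 5, b = 3/2, c = 6.
So P(u) = 5u^2 + (3/2)u + 6.
Then P(7) = 523/2.

523/2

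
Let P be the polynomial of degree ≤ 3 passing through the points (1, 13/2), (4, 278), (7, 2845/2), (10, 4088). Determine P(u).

P(u) = 4u^3 + (1/2)u^2 + 4u - 2

Using the Lagrange interpolation formula with nodes 1, 4, 7, 10:
  L_0(u) = (u - 4)(u - 7)(u - 10) / -162
  L_1(u) = (u - 1)(u - 7)(u - 10) / 54
  L_2(u) = (u - 1)(u - 4)(u - 10) / -54
  L_3(u) = (u - 1)(u - 4)(u - 7) / 162
Then P(u) = 13/2·L_0(u) + 278·L_1(u) + 2845/2·L_2(u) + 4088·L_3(u).
Expanding and collecting terms gives P(u) = 4u^3 + (1/2)u^2 + 4u - 2.
Check: P(4) = 278. ✓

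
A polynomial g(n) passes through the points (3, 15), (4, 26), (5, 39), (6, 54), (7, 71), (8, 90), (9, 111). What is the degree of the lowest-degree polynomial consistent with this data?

2

Forward differences of the values at n = 3, 4, 5, 6, 7, 8, 9:
  g  : 15  26  39  54  71  90  111
  Δ  : 11  13  15  17  19  21
  Δ^2: 2  2  2  2  2
  Δ^3: 0  0  0  0
  Δ^4: 0  0  0
  Δ^5: 0  0
  Δ^6: 0
The second differences are constant (2) and nonzero, while all higher differences vanish, so the minimal degree is 2.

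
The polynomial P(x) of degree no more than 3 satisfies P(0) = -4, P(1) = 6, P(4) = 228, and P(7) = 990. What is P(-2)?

Using the Lagrange interpolation formula with nodes 0, 1, 4, 7:
  L_0(x) = (x - 1)(x - 4)(x - 7) / -28
  L_1(x) = x(x - 4)(x - 7) / 18
  L_2(x) = x(x - 1)(x - 7) / -36
  L_3(x) = x(x - 1)(x - 4) / 126
Then P(x) = -4·L_0(x) + 6·L_1(x) + 228·L_2(x) + 990·L_3(x).
Expanding and collecting terms gives P(x) = 2x^3 + 6x^2 + 2x - 4.
Evaluating at x = -2: P(-2) = 0.

0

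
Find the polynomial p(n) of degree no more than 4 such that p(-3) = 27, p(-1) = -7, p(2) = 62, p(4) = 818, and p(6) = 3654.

Using the Lagrange interpolation formula with nodes -3, -1, 2, 4, 6:
  L_0(n) = (n + 1)(n - 2)(n - 4)(n - 6) / 630
  L_1(n) = (n + 3)(n - 2)(n - 4)(n - 6) / -210
  L_2(n) = (n + 3)(n + 1)(n - 4)(n - 6) / 120
  L_3(n) = (n + 3)(n + 1)(n - 2)(n - 6) / -140
  L_4(n) = (n + 3)(n + 1)(n - 2)(n - 4) / 504
Then p(n) = 27·L_0(n) - 7·L_1(n) + 62·L_2(n) + 818·L_3(n) + 3654·L_4(n).
Expanding and collecting terms gives p(n) = 2n^4 + 5n^3 - 2n - 6.
Check: p(6) = 3654. ✓

p(n) = 2n^4 + 5n^3 - 2n - 6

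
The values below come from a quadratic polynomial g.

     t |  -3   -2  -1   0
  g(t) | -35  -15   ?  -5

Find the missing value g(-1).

-5

On equispaced nodes a degree-2 polynomial has vanishing third forward difference, so
  - g(-3) + 3·g(-2) - 3·g(-1) + g(0) = 0.
Substituting the known values and solving for g(-1):
  -3·g(-1) = 15
  g(-1) = -5.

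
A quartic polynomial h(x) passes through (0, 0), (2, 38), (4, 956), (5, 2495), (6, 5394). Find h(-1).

11

Using the Lagrange interpolation formula with nodes 0, 2, 4, 5, 6:
  L_0(x) = (x - 2)(x - 4)(x - 5)(x - 6) / 240
  L_1(x) = x(x - 4)(x - 5)(x - 6) / -48
  L_2(x) = x(x - 2)(x - 5)(x - 6) / 16
  L_3(x) = x(x - 2)(x - 4)(x - 6) / -15
  L_4(x) = x(x - 2)(x - 4)(x - 5) / 48
Then h(x) = 0·L_0(x) + 38·L_1(x) + 956·L_2(x) + 2495·L_3(x) + 5394·L_4(x).
Expanding and collecting terms gives h(x) = 5x^4 - 5x^3 - x.
Evaluating at x = -1: h(-1) = 11.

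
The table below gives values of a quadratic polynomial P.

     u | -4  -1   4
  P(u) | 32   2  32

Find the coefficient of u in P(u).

0

Write P(u) = au^2 + bu + c. Substituting each data point gives a linear system:
  16a - 4b + c = 32
  a - b + c = 2
  16a + 4b + c = 32
Solving the system yields a = 2, b = 0, c = 0.
So P(u) = 2u².
The coefficient of u is 0.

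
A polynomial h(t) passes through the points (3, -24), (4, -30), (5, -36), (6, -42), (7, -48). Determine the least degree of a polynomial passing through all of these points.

1

Forward differences of the values at t = 3, 4, 5, 6, 7:
  h  : -24  -30  -36  -42  -48
  Δ  : -6  -6  -6  -6
  Δ^2: 0  0  0
  Δ^3: 0  0
  Δ^4: 0
The first differences are constant (-6) and nonzero, while all higher differences vanish, so the minimal degree is 1.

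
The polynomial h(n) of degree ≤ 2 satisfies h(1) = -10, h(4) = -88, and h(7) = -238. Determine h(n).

Write h(n) = an^2 + bn + c. Substituting each data point gives a linear system:
  a + b + c = -10
  16a + 4b + c = -88
  49a + 7b + c = -238
Solving the system yields a = -4, b = -6, c = 0.
So h(n) = -4n^2 - 6n.
Check: h(4) = -88. ✓

h(n) = -4n^2 - 6n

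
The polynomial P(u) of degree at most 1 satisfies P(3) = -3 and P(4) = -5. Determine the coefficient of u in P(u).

-2

Write P(u) = au + b. Substituting each data point gives a linear system:
  3a + b = -3
  4a + b = -5
Solving the system yields a = -2, b = 3.
So P(u) = -2u + 3.
The leading coefficient is -2.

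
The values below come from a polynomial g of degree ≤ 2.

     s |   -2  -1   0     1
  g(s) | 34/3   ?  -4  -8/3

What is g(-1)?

2/3

On equispaced nodes a degree-2 polynomial has vanishing third forward difference, so
  - g(-2) + 3·g(-1) - 3·g(0) + g(1) = 0.
Substituting the known values and solving for g(-1):
  3·g(-1) = 2
  g(-1) = 2/3.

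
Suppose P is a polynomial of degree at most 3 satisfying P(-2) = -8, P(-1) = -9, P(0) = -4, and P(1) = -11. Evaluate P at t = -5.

211

Forward differences of the values at t = -2, -1, 0, 1:
  P  : -8  -9  -4  -11
  Δ  : -1  5  -7
  Δ^2: 6  -12
  Δ^3: -18
The third differences are constant, confirming degree 3.
Interpolating (Newton forward form) and evaluating at t = -5 gives P(-5) = 211.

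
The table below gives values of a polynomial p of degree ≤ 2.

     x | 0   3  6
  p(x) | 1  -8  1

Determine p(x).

p(x) = x^2 - 6x + 1

Using the Lagrange interpolation formula with nodes 0, 3, 6:
  L_0(x) = (x - 3)(x - 6) / 18
  L_1(x) = x(x - 6) / -9
  L_2(x) = x(x - 3) / 18
Then p(x) = 1·L_0(x) - 8·L_1(x) + 1·L_2(x).
Expanding and collecting terms gives p(x) = x² - 6x + 1.
Check: p(6) = 1. ✓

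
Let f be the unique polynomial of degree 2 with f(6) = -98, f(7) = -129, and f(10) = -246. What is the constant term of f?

4

Write f(s) = as^2 + bs + c. Substituting each data point gives a linear system:
  36a + 6b + c = -98
  49a + 7b + c = -129
  100a + 10b + c = -246
Solving the system yields a = -2, b = -5, c = 4.
So f(s) = -2s² - 5s + 4.
The constant term is 4.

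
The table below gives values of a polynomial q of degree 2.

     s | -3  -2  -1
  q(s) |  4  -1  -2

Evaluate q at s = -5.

Using the Lagrange interpolation formula with nodes -3, -2, -1:
  L_0(s) = (s + 2)(s + 1) / 2
  L_1(s) = (s + 3)(s + 1) / -1
  L_2(s) = (s + 3)(s + 2) / 2
Then q(s) = 4·L_0(s) - 1·L_1(s) - 2·L_2(s).
Expanding and collecting terms gives q(s) = 2s^2 + 5s + 1.
Evaluating at s = -5: q(-5) = 26.

26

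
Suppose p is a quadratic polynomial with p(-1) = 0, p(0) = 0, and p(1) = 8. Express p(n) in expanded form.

p(n) = 4n^2 + 4n

Using the Lagrange interpolation formula with nodes -1, 0, 1:
  L_0(n) = n(n - 1) / 2
  L_1(n) = (n + 1)(n - 1) / -1
  L_2(n) = (n + 1)n / 2
Then p(n) = 0·L_0(n) + 0·L_1(n) + 8·L_2(n).
Expanding and collecting terms gives p(n) = 4n² + 4n.
Check: p(-1) = 0. ✓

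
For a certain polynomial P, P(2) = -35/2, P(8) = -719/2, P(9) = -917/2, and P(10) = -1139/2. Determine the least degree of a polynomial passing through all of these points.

2

Divided differences on the nodes 2, 8, 9, 10:
  order 0: -35/2  -719/2  -917/2  -1139/2
  order 1: -57  -99  -111
  order 2: -6  -6
  order 3: 0
The order-2 divided differences are all -6 (nonzero) and every higher order vanishes, so the data lies on a polynomial of degree exactly 2.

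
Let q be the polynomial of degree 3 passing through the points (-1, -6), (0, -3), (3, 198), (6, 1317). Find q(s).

Write q(s) = as^3 + bs^2 + cs + d. Substituting each data point gives a linear system:
  -a + b - c + d = -6
  d = -3
  27a + 9b + 3c + d = 198
  216a + 36b + 6c + d = 1317
Solving the system yields a = 5, b = 6, c = 4, d = -3.
So q(s) = 5s^3 + 6s^2 + 4s - 3.
Check: q(0) = -3. ✓

q(s) = 5s^3 + 6s^2 + 4s - 3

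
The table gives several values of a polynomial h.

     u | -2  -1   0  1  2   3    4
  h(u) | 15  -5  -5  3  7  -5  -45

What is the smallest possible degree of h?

3

Forward differences of the values at u = -2, -1, 0, 1, 2, 3, 4:
  h  : 15  -5  -5  3  7  -5  -45
  Δ  : -20  0  8  4  -12  -40
  Δ^2: 20  8  -4  -16  -28
  Δ^3: -12  -12  -12  -12
  Δ^4: 0  0  0
  Δ^5: 0  0
  Δ^6: 0
The third differences are constant (-12) and nonzero, while all higher differences vanish, so the minimal degree is 3.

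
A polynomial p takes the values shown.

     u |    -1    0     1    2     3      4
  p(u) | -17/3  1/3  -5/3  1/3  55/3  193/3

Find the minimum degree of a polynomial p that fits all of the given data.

Forward differences of the values at u = -1, 0, 1, 2, 3, 4:
  p  : -17/3  1/3  -5/3  1/3  55/3  193/3
  Δ  : 6  -2  2  18  46
  Δ^2: -8  4  16  28
  Δ^3: 12  12  12
  Δ^4: 0  0
  Δ^5: 0
The third differences are constant (12) and nonzero, while all higher differences vanish, so the minimal degree is 3.

3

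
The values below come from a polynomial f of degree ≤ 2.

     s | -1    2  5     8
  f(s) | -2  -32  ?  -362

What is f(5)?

The 3 known points determine the degree-2 polynomial uniquely.
Write f(s) = as^2 + bs + c. Substituting each data point gives a linear system:
  a - b + c = -2
  4a + 2b + c = -32
  64a + 8b + c = -362
Solving the system yields a = -5, b = -5, c = -2.
So f(s) = -5s² - 5s - 2.
Then f(5) = -152.

-152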